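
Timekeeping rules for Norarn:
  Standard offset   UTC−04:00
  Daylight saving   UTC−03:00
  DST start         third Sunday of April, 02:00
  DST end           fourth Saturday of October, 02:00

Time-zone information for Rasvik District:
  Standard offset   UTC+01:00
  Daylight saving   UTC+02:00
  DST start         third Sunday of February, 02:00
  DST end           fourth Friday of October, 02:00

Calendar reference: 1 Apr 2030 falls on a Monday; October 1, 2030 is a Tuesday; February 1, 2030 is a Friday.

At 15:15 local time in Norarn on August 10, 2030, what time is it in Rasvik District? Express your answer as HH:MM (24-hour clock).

1 April 2030 is a Monday, so the first Sunday is April 7 and the third is April 21.
1 October 2030 is a Tuesday, so the first Saturday is October 5 and the fourth is October 26.
August 10, 2030 lies within the daylight-saving period (21 April – 26 October), so Norarn is on daylight time, UTC−03:00.
15:15 Norarn + 3h = 18:15 UTC.
1 February 2030 is a Friday, so the first Sunday is February 3 and the third is February 17.
1 October 2030 is a Tuesday, so the first Friday is October 4 and the fourth is October 25.
At the standard offset (UTC+01:00), 18:15 UTC + 1h = 19:15 Rasvik District standard time.
The standard-time date in Rasvik District, August 10, 2030, falls between 17 February and 25 October, so daylight saving is in effect and Rasvik District is at UTC+02:00.
18:15 UTC + 2h = 20:15 Rasvik District.

20:15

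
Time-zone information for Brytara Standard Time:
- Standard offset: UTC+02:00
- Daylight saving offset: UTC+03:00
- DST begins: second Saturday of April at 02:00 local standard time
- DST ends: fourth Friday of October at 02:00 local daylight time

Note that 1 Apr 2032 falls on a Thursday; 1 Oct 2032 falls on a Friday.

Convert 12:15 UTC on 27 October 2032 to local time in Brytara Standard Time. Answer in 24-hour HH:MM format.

1 April 2032 is a Thursday, so the first Saturday is April 3 and the second is April 10.
1 October 2032 is a Friday, so the first Friday is October 1 and the fourth is October 22.
At the standard offset (UTC+02:00), 12:15 UTC + 2h = 14:15 Brytara Standard Time standard time.
Daylight saving runs 10 April – 22 October; the standard-time date in Brytara Standard Time, 27 October 2032, is outside that window, so Brytara Standard Time is on standard time at UTC+02:00.
12:15 UTC + 2h = 14:15 local.

14:15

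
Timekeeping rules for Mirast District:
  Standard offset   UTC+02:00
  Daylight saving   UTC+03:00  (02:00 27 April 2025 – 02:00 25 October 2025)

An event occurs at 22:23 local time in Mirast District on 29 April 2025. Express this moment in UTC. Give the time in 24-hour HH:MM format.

Daylight saving runs 27 April – 25 October; 29 April 2025 is inside that window, so Mirast District is at UTC+03:00.
22:23 local − 3h = 19:23 UTC.

19:23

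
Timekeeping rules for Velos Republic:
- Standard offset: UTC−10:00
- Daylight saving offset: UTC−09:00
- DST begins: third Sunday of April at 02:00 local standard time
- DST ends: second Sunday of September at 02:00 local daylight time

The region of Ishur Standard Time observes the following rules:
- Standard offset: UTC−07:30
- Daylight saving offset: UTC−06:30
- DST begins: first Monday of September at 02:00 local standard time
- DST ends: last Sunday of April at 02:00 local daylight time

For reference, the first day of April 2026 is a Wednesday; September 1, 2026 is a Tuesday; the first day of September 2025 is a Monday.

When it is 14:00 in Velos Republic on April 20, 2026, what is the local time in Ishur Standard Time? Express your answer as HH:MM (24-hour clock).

1 April 2026 is a Wednesday, so the first Sunday is April 5 and the third is April 19.
1 September 2026 is a Tuesday, so the first Sunday is September 6 and the second is September 13.
April 20, 2026 falls between 19 April and 13 September, so daylight saving is in effect and Velos Republic is at UTC−09:00.
14:00 Velos Republic + 9h = 23:00 UTC.
1 September 2025 is a Monday, so the first Monday is September 1.
1 April 2026 is a Wednesday, so Sundays fall on 5, 12, 19, 26; the last is April 26.
At the standard offset (UTC−07:30), 23:00 UTC − 7h30m = 15:30 Ishur Standard Time standard time.
The standard-time date in Ishur Standard Time, April 20, 2026, falls between 1 September 2025 and 26 April 2026, so daylight saving is in effect and Ishur Standard Time is at UTC−06:30.
23:00 UTC − 6h30m = 16:30 Ishur Standard Time.

16:30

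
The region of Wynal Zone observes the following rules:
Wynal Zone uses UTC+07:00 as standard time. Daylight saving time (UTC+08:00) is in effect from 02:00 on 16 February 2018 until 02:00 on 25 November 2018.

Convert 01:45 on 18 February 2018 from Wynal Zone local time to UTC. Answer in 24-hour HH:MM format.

18 February 2018 lies within the daylight-saving period (16 February – 25 November), so Wynal Zone is on daylight time, UTC+08:00.
01:45 local − 8h = 17:45 UTC (rolling into the previous day, 17 February 2018).

17:45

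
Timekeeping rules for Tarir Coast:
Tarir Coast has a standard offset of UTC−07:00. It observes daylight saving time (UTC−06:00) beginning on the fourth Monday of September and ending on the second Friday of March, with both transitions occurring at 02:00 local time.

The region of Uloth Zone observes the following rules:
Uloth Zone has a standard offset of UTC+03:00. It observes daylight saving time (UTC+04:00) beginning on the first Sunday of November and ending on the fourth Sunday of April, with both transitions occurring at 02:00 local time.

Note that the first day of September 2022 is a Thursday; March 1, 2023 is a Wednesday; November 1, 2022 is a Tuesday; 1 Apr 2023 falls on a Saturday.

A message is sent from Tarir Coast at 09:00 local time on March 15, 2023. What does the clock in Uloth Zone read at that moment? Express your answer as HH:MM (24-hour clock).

20:00

1 September 2022 is a Thursday, so the first Monday is September 5 and the fourth is September 26.
1 March 2023 is a Wednesday, so the first Friday is March 3 and the second is March 10.
March 15, 2023 does not fall between 26 September 2022 and 10 March 2023, so daylight saving is not in effect and Tarir Coast is at UTC−07:00.
09:00 Tarir Coast + 7h = 16:00 UTC.
1 November 2022 is a Tuesday, so the first Sunday is November 6.
1 April 2023 is a Saturday, so the first Sunday is April 2 and the fourth is April 23.
At the standard offset (UTC+03:00), 16:00 UTC + 3h = 19:00 Uloth Zone standard time.
Daylight saving runs 6 November 2022 – 23 April 2023; the standard-time date in Uloth Zone, March 15, 2023, is inside that window, so Uloth Zone is at UTC+04:00.
16:00 UTC + 4h = 20:00 Uloth Zone.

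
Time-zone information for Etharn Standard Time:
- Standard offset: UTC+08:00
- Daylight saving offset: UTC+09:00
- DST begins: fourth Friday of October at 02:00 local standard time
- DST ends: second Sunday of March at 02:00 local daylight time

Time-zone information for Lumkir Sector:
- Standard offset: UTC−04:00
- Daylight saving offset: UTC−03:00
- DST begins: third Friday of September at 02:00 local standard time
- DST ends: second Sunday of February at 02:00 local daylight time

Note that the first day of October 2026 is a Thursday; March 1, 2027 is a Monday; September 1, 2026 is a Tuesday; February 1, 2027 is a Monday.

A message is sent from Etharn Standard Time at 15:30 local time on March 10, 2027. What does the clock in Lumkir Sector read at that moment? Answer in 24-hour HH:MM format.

02:30

1 October 2026 is a Thursday, so the first Friday is October 2 and the fourth is October 23.
1 March 2027 is a Monday, so the first Sunday is March 7 and the second is March 14.
Daylight saving runs 23 October 2026 – 14 March 2027; March 10, 2027 is inside that window, so Etharn Standard Time is at UTC+09:00.
15:30 Etharn Standard Time − 9h = 06:30 UTC.
1 September 2026 is a Tuesday, so the first Friday is September 4 and the third is September 18.
1 February 2027 is a Monday, so the first Sunday is February 7 and the second is February 14.
At the standard offset (UTC−04:00), 06:30 UTC − 4h = 02:30 Lumkir Sector standard time.
The standard-time date in Lumkir Sector, March 10, 2027, is outside the daylight-saving period (18 September 2026 – 14 February 2027), so Lumkir Sector is on standard time, UTC−04:00.
06:30 UTC − 4h = 02:30 Lumkir Sector.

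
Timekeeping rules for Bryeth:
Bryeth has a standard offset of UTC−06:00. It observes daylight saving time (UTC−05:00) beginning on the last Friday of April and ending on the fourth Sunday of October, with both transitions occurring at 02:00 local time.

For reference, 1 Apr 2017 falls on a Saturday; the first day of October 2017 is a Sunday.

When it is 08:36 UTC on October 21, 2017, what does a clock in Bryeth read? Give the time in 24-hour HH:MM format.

1 April 2017 is a Saturday, so Fridays fall on 7, 14, 21, 28; the last is April 28.
1 October 2017 is a Sunday, so the first Sunday is October 1 and the fourth is October 22.
At the standard offset (UTC−06:00), 08:36 UTC − 6h = 02:36 Bryeth standard time.
Daylight saving runs 28 April – 22 October; the standard-time date in Bryeth, October 21, 2017, is inside that window, so Bryeth is at UTC−05:00.
08:36 UTC − 5h = 03:36 local.

03:36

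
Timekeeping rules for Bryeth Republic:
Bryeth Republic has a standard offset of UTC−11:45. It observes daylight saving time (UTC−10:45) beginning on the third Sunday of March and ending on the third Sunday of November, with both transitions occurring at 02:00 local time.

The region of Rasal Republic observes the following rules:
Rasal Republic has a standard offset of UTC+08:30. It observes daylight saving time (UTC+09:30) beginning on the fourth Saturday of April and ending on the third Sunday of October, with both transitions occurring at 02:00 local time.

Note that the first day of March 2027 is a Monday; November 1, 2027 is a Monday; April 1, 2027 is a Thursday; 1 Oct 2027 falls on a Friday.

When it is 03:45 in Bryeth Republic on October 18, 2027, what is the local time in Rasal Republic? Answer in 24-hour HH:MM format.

23:00

1 March 2027 is a Monday, so the first Sunday is March 7 and the third is March 21.
1 November 2027 is a Monday, so the first Sunday is November 7 and the third is November 21.
October 18, 2027 lies within the daylight-saving period (21 March – 21 November), so Bryeth Republic is on daylight time, UTC−10:45.
03:45 Bryeth Republic + 10h45m = 14:30 UTC.
1 April 2027 is a Thursday, so the first Saturday is April 3 and the fourth is April 24.
1 October 2027 is a Friday, so the first Sunday is October 3 and the third is October 17.
At the standard offset (UTC+08:30), 14:30 UTC + 8h30m = 23:00 Rasal Republic standard time.
The standard-time date in Rasal Republic, October 18, 2027, is outside the daylight-saving period (24 April – 17 October), so Rasal Republic is on standard time, UTC+08:30.
14:30 UTC + 8h30m = 23:00 Rasal Republic.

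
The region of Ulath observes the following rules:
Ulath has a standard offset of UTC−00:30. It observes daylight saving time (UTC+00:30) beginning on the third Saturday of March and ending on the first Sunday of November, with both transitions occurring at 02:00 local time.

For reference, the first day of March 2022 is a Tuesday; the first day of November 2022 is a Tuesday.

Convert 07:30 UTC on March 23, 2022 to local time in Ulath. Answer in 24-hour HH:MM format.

08:00

1 March 2022 is a Tuesday, so the first Saturday is March 5 and the third is March 19.
1 November 2022 is a Tuesday, so the first Sunday is November 6.
At the standard offset (UTC−00:30), 07:30 UTC − 0h30m = 07:00 Ulath standard time.
Daylight saving runs 19 March – 6 November; the standard-time date in Ulath, March 23, 2022, is inside that window, so Ulath is at UTC+00:30.
07:30 UTC + 0h30m = 08:00 local.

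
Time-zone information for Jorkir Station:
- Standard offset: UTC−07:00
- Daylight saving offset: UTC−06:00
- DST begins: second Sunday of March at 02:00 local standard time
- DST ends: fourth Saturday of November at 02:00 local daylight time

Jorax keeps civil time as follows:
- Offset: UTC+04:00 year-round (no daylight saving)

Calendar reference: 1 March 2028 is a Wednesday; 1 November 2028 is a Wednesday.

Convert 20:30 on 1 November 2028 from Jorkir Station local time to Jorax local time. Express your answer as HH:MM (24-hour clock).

06:30

1 March 2028 is a Wednesday, so the first Sunday is March 5 and the second is March 12.
1 November 2028 is a Wednesday, so the first Saturday is November 4 and the fourth is November 25.
Daylight saving runs 12 March – 25 November; 1 November 2028 is inside that window, so Jorkir Station is at UTC−06:00.
20:30 Jorkir Station + 6h = 02:30 UTC (rolling into the next day, 2 November 2028).
Jorax stays on UTC+04:00 all year.
02:30 UTC + 4h = 06:30 Jorax.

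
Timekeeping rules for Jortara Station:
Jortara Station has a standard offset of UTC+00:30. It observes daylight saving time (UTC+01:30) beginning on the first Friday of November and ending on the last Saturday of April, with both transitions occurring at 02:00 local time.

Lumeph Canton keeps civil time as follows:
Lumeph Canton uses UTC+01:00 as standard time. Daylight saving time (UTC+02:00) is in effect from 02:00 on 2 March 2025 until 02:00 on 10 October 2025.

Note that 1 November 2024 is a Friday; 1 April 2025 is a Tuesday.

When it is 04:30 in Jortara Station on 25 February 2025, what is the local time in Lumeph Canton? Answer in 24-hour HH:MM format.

04:00

1 November 2024 is a Friday, so the first Friday is November 1.
1 April 2025 is a Tuesday, so Saturdays fall on 5, 12, 19, 26; the last is April 26.
25 February 2025 falls between 1 November 2024 and 26 April 2025, so daylight saving is in effect and Jortara Station is at UTC+01:30.
04:30 Jortara Station − 1h30m = 03:00 UTC.
At the standard offset (UTC+01:00), 03:00 UTC + 1h = 04:00 Lumeph Canton standard time.
The standard-time date in Lumeph Canton, 25 February 2025, does not fall between 2 March and 10 October, so daylight saving is not in effect and Lumeph Canton is at UTC+01:00.
03:00 UTC + 1h = 04:00 Lumeph Canton.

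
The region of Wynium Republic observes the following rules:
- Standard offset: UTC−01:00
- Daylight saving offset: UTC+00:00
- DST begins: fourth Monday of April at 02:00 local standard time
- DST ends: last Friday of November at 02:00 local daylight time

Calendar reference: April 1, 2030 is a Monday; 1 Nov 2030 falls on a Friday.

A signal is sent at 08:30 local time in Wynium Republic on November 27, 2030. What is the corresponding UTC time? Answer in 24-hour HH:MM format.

08:30

1 April 2030 is a Monday, so the first Monday is April 1 and the fourth is April 22.
1 November 2030 is a Friday, so Fridays fall on 1, 8, 15, 22, 29; the last is November 29.
November 27, 2030 falls between 22 April and 29 November, so daylight saving is in effect and Wynium Republic is at UTC+00:00.
08:30 local − 0h = 08:30 UTC.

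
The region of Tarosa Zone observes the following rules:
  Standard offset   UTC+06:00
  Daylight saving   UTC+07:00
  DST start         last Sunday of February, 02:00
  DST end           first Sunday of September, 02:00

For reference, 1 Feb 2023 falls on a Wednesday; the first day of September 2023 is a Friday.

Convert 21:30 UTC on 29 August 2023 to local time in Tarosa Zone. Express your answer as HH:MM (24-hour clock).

1 February 2023 is a Wednesday, so Sundays fall on 5, 12, 19, 26; the last is February 26.
1 September 2023 is a Friday, so the first Sunday is September 3.
At the standard offset (UTC+06:00), 21:30 UTC + 6h = 03:30 Tarosa Zone standard time (rolling into the next day, 30 August 2023).
The standard-time date in Tarosa Zone, 30 August 2023, lies within the daylight-saving period (26 February – 3 September), so Tarosa Zone is on daylight time, UTC+07:00.
21:30 UTC + 7h = 04:30 local (rolling into the next day, 30 August 2023).

04:30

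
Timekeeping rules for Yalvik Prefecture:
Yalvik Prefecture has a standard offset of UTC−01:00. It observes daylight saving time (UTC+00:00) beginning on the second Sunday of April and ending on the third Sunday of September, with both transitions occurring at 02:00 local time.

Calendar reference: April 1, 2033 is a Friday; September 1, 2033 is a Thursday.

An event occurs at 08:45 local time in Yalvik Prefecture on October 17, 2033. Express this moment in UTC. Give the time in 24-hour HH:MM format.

1 April 2033 is a Friday, so the first Sunday is April 3 and the second is April 10.
1 September 2033 is a Thursday, so the first Sunday is September 4 and the third is September 18.
October 17, 2033 does not fall between 10 April and 18 September, so daylight saving is not in effect and Yalvik Prefecture is at UTC−01:00.
08:45 local + 1h = 09:45 UTC.

09:45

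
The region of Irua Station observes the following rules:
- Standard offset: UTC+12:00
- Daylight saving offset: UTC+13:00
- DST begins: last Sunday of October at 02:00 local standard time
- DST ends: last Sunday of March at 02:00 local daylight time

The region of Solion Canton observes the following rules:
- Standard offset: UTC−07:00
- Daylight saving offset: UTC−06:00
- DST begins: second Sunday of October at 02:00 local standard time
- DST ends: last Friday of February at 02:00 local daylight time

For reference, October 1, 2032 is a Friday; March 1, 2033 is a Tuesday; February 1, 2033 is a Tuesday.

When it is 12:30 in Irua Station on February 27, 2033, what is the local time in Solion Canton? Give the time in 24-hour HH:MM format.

1 October 2032 is a Friday, so Sundays fall on 3, 10, 17, 24, 31; the last is October 31.
1 March 2033 is a Tuesday, so Sundays fall on 6, 13, 20, 27; the last is March 27.
February 27, 2033 lies within the daylight-saving period (31 October 2032 – 27 March 2033), so Irua Station is on daylight time, UTC+13:00.
12:30 Irua Station − 13h = 23:30 UTC (rolling into the previous day, 26 February 2033).
1 October 2032 is a Friday, so the first Sunday is October 3 and the second is October 10.
1 February 2033 is a Tuesday, so Fridays fall on 4, 11, 18, 25; the last is February 25.
At the standard offset (UTC−07:00), 23:30 UTC − 7h = 16:30 Solion Canton standard time.
The standard-time date in Solion Canton, February 26, 2033, does not fall between 10 October 2032 and 25 February 2033, so daylight saving is not in effect and Solion Canton is at UTC−07:00.
23:30 UTC − 7h = 16:30 Solion Canton.

16:30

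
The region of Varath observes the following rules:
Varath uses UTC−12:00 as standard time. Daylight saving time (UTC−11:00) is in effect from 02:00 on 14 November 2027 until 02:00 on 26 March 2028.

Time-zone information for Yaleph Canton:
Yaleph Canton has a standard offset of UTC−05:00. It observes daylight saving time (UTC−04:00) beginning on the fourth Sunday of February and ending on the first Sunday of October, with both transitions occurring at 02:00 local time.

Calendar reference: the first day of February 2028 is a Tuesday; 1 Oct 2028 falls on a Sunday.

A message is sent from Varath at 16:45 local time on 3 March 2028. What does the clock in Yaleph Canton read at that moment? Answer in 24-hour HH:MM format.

23:45

3 March 2028 lies within the daylight-saving period (14 November 2027 – 26 March 2028), so Varath is on daylight time, UTC−11:00.
16:45 Varath + 11h = 03:45 UTC (rolling into the next day, 4 March 2028).
1 February 2028 is a Tuesday, so the first Sunday is February 6 and the fourth is February 27.
1 October 2028 is a Sunday, so the first Sunday is October 1.
At the standard offset (UTC−05:00), 03:45 UTC − 5h = 22:45 Yaleph Canton standard time (rolling into the previous day, 3 March 2028).
Daylight saving runs 27 February – 1 October; the standard-time date in Yaleph Canton, 3 March 2028, is inside that window, so Yaleph Canton is at UTC−04:00.
03:45 UTC − 4h = 23:45 Yaleph Canton (rolling into the previous day, 3 March 2028).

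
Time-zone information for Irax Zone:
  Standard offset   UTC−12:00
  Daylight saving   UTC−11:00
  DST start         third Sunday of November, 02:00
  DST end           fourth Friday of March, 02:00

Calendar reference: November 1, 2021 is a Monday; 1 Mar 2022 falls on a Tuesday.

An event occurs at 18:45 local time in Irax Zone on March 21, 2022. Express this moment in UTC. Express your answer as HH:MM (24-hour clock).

1 November 2021 is a Monday, so the first Sunday is November 7 and the third is November 21.
1 March 2022 is a Tuesday, so the first Friday is March 4 and the fourth is March 25.
March 21, 2022 lies within the daylight-saving period (21 November 2021 – 25 March 2022), so Irax Zone is on daylight time, UTC−11:00.
18:45 local + 11h = 05:45 UTC (rolling into the next day, 22 March 2022).

05:45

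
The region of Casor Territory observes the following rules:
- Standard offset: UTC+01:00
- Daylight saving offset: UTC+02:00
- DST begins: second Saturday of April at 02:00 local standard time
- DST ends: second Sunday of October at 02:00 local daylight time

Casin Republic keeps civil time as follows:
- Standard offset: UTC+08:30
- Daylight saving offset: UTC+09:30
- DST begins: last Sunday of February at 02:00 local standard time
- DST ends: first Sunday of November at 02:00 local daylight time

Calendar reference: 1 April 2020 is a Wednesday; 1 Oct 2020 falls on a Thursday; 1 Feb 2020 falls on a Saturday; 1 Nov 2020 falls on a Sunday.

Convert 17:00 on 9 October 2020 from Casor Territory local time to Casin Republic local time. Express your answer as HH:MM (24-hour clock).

00:30

1 April 2020 is a Wednesday, so the first Saturday is April 4 and the second is April 11.
1 October 2020 is a Thursday, so the first Sunday is October 4 and the second is October 11.
9 October 2020 lies within the daylight-saving period (11 April – 11 October), so Casor Territory is on daylight time, UTC+02:00.
17:00 Casor Territory − 2h = 15:00 UTC.
1 February 2020 is a Saturday, so Sundays fall on 2, 9, 16, 23; the last is February 23.
1 November 2020 is a Sunday, so the first Sunday is November 1.
At the standard offset (UTC+08:30), 15:00 UTC + 8h30m = 23:30 Casin Republic standard time.
Daylight saving runs 23 February – 1 November; the standard-time date in Casin Republic, 9 October 2020, is inside that window, so Casin Republic is at UTC+09:30.
15:00 UTC + 9h30m = 00:30 Casin Republic (rolling into the next day, 10 October 2020).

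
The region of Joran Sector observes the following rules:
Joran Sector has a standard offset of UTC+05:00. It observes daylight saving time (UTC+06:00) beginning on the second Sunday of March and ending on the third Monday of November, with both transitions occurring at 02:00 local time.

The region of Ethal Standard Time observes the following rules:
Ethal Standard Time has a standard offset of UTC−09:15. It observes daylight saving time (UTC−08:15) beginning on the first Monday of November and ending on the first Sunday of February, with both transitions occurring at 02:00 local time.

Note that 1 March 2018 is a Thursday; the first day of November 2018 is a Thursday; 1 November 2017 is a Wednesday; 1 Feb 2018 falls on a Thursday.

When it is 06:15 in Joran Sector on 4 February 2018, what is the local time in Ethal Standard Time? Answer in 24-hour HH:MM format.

17:00

1 March 2018 is a Thursday, so the first Sunday is March 4 and the second is March 11.
1 November 2018 is a Thursday, so the first Monday is November 5 and the third is November 19.
4 February 2018 does not fall between 11 March and 19 November, so daylight saving is not in effect and Joran Sector is at UTC+05:00.
06:15 Joran Sector − 5h = 01:15 UTC.
1 November 2017 is a Wednesday, so the first Monday is November 6.
1 February 2018 is a Thursday, so the first Sunday is February 4.
At the standard offset (UTC−09:15), 01:15 UTC − 9h15m = 16:00 Ethal Standard Time standard time (rolling into the previous day, 3 February 2018).
The standard-time date in Ethal Standard Time, 3 February 2018, falls between 6 November 2017 and 4 February 2018, so daylight saving is in effect and Ethal Standard Time is at UTC−08:15.
01:15 UTC − 8h15m = 17:00 Ethal Standard Time (rolling into the previous day, 3 February 2018).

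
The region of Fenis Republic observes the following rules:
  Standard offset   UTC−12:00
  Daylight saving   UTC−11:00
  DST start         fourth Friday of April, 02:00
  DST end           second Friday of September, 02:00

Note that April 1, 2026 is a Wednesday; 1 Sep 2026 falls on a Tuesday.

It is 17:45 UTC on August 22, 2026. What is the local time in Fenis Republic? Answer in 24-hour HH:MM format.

1 April 2026 is a Wednesday, so the first Friday is April 3 and the fourth is April 24.
1 September 2026 is a Tuesday, so the first Friday is September 4 and the second is September 11.
At the standard offset (UTC−12:00), 17:45 UTC − 12h = 05:45 Fenis Republic standard time.
The standard-time date in Fenis Republic, August 22, 2026, falls between 24 April and 11 September, so daylight saving is in effect and Fenis Republic is at UTC−11:00.
17:45 UTC − 11h = 06:45 local.

06:45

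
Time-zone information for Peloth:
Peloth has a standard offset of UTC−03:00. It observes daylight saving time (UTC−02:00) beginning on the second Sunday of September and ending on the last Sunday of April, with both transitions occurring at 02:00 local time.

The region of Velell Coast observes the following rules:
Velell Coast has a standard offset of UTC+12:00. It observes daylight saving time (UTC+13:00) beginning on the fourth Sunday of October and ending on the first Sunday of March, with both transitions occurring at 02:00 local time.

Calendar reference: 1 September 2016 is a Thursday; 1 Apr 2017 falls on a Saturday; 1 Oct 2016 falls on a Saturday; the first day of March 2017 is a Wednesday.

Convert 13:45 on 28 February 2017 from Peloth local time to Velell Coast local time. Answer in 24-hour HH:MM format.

04:45

1 September 2016 is a Thursday, so the first Sunday is September 4 and the second is September 11.
1 April 2017 is a Saturday, so Sundays fall on 2, 9, 16, 23, 30; the last is April 30.
Daylight saving runs 11 September 2016 – 30 April 2017; 28 February 2017 is inside that window, so Peloth is at UTC−02:00.
13:45 Peloth + 2h = 15:45 UTC.
1 October 2016 is a Saturday, so the first Sunday is October 2 and the fourth is October 23.
1 March 2017 is a Wednesday, so the first Sunday is March 5.
At the standard offset (UTC+12:00), 15:45 UTC + 12h = 03:45 Velell Coast standard time (rolling into the next day, 1 March 2017).
Daylight saving runs 23 October 2016 – 5 March 2017; the standard-time date in Velell Coast, 1 March 2017, is inside that window, so Velell Coast is at UTC+13:00.
15:45 UTC + 13h = 04:45 Velell Coast (rolling into the next day, 1 March 2017).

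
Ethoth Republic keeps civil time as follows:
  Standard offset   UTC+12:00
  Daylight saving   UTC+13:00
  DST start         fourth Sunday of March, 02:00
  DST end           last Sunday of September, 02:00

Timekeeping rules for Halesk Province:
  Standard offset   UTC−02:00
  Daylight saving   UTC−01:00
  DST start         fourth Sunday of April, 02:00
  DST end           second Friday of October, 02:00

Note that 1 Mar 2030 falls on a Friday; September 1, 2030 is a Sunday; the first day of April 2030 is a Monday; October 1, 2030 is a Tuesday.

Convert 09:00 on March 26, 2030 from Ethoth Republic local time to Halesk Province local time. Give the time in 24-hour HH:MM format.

1 March 2030 is a Friday, so the first Sunday is March 3 and the fourth is March 24.
1 September 2030 is a Sunday, so Sundays fall on 1, 8, 15, 22, 29; the last is September 29.
March 26, 2030 lies within the daylight-saving period (24 March – 29 September), so Ethoth Republic is on daylight time, UTC+13:00.
09:00 Ethoth Republic − 13h = 20:00 UTC (rolling into the previous day, 25 March 2030).
1 April 2030 is a Monday, so the first Sunday is April 7 and the fourth is April 28.
1 October 2030 is a Tuesday, so the first Friday is October 4 and the second is October 11.
At the standard offset (UTC−02:00), 20:00 UTC − 2h = 18:00 Halesk Province standard time.
The standard-time date in Halesk Province, March 25, 2030, does not fall between 28 April and 11 October, so daylight saving is not in effect and Halesk Province is at UTC−02:00.
20:00 UTC − 2h = 18:00 Halesk Province.

18:00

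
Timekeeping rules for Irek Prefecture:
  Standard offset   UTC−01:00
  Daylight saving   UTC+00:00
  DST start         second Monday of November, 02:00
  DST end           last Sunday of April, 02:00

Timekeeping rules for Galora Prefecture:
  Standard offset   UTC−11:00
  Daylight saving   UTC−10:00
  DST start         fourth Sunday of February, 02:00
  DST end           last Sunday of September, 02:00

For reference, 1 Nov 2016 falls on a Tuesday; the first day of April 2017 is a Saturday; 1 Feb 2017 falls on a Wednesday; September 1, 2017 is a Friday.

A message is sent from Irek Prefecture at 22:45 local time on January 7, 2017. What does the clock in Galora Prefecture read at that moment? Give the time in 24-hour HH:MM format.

11:45

1 November 2016 is a Tuesday, so the first Monday is November 7 and the second is November 14.
1 April 2017 is a Saturday, so Sundays fall on 2, 9, 16, 23, 30; the last is April 30.
January 7, 2017 lies within the daylight-saving period (14 November 2016 – 30 April 2017), so Irek Prefecture is on daylight time, UTC+00:00.
22:45 Irek Prefecture − 0h = 22:45 UTC.
1 February 2017 is a Wednesday, so the first Sunday is February 5 and the fourth is February 26.
1 September 2017 is a Friday, so Sundays fall on 3, 10, 17, 24; the last is September 24.
At the standard offset (UTC−11:00), 22:45 UTC − 11h = 11:45 Galora Prefecture standard time.
The standard-time date in Galora Prefecture, January 7, 2017, does not fall between 26 February and 24 September, so daylight saving is not in effect and Galora Prefecture is at UTC−11:00.
22:45 UTC − 11h = 11:45 Galora Prefecture.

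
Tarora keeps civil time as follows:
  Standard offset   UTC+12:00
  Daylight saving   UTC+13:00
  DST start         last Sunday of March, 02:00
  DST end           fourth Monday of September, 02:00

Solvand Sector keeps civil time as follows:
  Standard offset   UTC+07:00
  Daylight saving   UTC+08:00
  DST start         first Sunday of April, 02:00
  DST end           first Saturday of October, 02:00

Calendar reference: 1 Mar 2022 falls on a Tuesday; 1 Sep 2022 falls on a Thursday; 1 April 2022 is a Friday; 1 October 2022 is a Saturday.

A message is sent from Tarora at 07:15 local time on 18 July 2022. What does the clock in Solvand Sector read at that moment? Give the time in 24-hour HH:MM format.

1 March 2022 is a Tuesday, so Sundays fall on 6, 13, 20, 27; the last is March 27.
1 September 2022 is a Thursday, so the first Monday is September 5 and the fourth is September 26.
Daylight saving runs 27 March – 26 September; 18 July 2022 is inside that window, so Tarora is at UTC+13:00.
07:15 Tarora − 13h = 18:15 UTC (rolling into the previous day, 17 July 2022).
1 April 2022 is a Friday, so the first Sunday is April 3.
1 October 2022 is a Saturday, so the first Saturday is October 1.
At the standard offset (UTC+07:00), 18:15 UTC + 7h = 01:15 Solvand Sector standard time (rolling into the next day, 18 July 2022).
The standard-time date in Solvand Sector, 18 July 2022, lies within the daylight-saving period (3 April – 1 October), so Solvand Sector is on daylight time, UTC+08:00.
18:15 UTC + 8h = 02:15 Solvand Sector (rolling into the next day, 18 July 2022).

02:15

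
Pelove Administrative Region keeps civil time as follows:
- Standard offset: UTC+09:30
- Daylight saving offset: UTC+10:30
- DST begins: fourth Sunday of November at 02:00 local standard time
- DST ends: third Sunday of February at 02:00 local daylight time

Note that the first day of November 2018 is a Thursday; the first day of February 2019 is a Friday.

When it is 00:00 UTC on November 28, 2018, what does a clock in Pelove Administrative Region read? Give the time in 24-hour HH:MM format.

1 November 2018 is a Thursday, so the first Sunday is November 4 and the fourth is November 25.
1 February 2019 is a Friday, so the first Sunday is February 3 and the third is February 17.
At the standard offset (UTC+09:30), 00:00 UTC + 9h30m = 09:30 Pelove Administrative Region standard time.
The standard-time date in Pelove Administrative Region, November 28, 2018, falls between 25 November 2018 and 17 February 2019, so daylight saving is in effect and Pelove Administrative Region is at UTC+10:30.
00:00 UTC + 10h30m = 10:30 local.

10:30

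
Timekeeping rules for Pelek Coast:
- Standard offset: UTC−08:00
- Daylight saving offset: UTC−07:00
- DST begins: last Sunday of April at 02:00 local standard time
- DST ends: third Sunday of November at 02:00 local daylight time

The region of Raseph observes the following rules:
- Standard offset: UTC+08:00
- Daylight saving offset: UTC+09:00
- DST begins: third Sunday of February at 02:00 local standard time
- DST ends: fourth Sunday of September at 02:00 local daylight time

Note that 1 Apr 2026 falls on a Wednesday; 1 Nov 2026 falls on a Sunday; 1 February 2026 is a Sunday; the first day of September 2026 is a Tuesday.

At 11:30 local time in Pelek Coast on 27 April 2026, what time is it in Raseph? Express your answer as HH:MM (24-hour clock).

1 April 2026 is a Wednesday, so Sundays fall on 5, 12, 19, 26; the last is April 26.
1 November 2026 is a Sunday, so the first Sunday is November 1 and the third is November 15.
Daylight saving runs 26 April – 15 November; 27 April 2026 is inside that window, so Pelek Coast is at UTC−07:00.
11:30 Pelek Coast + 7h = 18:30 UTC.
1 February 2026 is a Sunday, so the first Sunday is February 1 and the third is February 15.
1 September 2026 is a Tuesday, so the first Sunday is September 6 and the fourth is September 27.
At the standard offset (UTC+08:00), 18:30 UTC + 8h = 02:30 Raseph standard time (rolling into the next day, 28 April 2026).
The standard-time date in Raseph, 28 April 2026, lies within the daylight-saving period (15 February – 27 September), so Raseph is on daylight time, UTC+09:00.
18:30 UTC + 9h = 03:30 Raseph (rolling into the next day, 28 April 2026).

03:30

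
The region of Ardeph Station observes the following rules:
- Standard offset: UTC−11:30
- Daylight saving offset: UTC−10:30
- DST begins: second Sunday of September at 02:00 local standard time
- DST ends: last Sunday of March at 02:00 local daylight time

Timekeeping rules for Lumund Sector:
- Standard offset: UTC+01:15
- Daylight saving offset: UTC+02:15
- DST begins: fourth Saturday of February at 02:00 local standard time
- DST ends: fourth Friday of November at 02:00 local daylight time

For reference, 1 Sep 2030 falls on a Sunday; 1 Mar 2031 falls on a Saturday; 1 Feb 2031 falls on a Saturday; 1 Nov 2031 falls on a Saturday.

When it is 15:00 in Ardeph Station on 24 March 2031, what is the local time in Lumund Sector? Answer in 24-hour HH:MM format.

03:45

1 September 2030 is a Sunday, so the first Sunday is September 1 and the second is September 8.
1 March 2031 is a Saturday, so Sundays fall on 2, 9, 16, 23, 30; the last is March 30.
24 March 2031 lies within the daylight-saving period (8 September 2030 – 30 March 2031), so Ardeph Station is on daylight time, UTC−10:30.
15:00 Ardeph Station + 10h30m = 01:30 UTC (rolling into the next day, 25 March 2031).
1 February 2031 is a Saturday, so the first Saturday is February 1 and the fourth is February 22.
1 November 2031 is a Saturday, so the first Friday is November 7 and the fourth is November 28.
At the standard offset (UTC+01:15), 01:30 UTC + 1h15m = 02:45 Lumund Sector standard time.
Daylight saving runs 22 February – 28 November; the standard-time date in Lumund Sector, 25 March 2031, is inside that window, so Lumund Sector is at UTC+02:15.
01:30 UTC + 2h15m = 03:45 Lumund Sector.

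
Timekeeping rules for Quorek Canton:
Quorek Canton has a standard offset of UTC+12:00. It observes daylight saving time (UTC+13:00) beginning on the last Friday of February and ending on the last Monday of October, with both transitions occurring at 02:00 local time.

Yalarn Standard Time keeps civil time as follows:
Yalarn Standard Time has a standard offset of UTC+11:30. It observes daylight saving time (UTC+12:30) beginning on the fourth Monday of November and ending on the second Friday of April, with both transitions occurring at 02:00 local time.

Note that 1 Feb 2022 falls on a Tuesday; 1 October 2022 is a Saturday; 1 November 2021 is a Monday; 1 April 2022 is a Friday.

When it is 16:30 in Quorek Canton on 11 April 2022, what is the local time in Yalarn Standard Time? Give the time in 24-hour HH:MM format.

15:00

1 February 2022 is a Tuesday, so Fridays fall on 4, 11, 18, 25; the last is February 25.
1 October 2022 is a Saturday, so Mondays fall on 3, 10, 17, 24, 31; the last is October 31.
11 April 2022 falls between 25 February and 31 October, so daylight saving is in effect and Quorek Canton is at UTC+13:00.
16:30 Quorek Canton − 13h = 03:30 UTC.
1 November 2021 is a Monday, so the first Monday is November 1 and the fourth is November 22.
1 April 2022 is a Friday, so the first Friday is April 1 and the second is April 8.
At the standard offset (UTC+11:30), 03:30 UTC + 11h30m = 15:00 Yalarn Standard Time standard time.
The standard-time date in Yalarn Standard Time, 11 April 2022, is outside the daylight-saving period (22 November 2021 – 8 April 2022), so Yalarn Standard Time is on standard time, UTC+11:30.
03:30 UTC + 11h30m = 15:00 Yalarn Standard Time.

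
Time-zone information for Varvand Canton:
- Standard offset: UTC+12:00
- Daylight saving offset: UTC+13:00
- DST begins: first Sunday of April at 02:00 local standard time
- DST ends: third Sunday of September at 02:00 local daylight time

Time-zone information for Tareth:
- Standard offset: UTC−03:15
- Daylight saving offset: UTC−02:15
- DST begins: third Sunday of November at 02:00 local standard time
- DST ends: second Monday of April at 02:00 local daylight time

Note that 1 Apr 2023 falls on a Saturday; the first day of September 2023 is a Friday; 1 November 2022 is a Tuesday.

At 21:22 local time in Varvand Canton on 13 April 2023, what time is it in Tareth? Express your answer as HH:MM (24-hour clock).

05:07

1 April 2023 is a Saturday, so the first Sunday is April 2.
1 September 2023 is a Friday, so the first Sunday is September 3 and the third is September 17.
Daylight saving runs 2 April – 17 September; 13 April 2023 is inside that window, so Varvand Canton is at UTC+13:00.
21:22 Varvand Canton − 13h = 08:22 UTC.
1 November 2022 is a Tuesday, so the first Sunday is November 6 and the third is November 20.
1 April 2023 is a Saturday, so the first Monday is April 3 and the second is April 10.
At the standard offset (UTC−03:15), 08:22 UTC − 3h15m = 05:07 Tareth standard time.
Daylight saving runs 20 November 2022 – 10 April 2023; the standard-time date in Tareth, 13 April 2023, is outside that window, so Tareth is on standard time at UTC−03:15.
08:22 UTC − 3h15m = 05:07 Tareth.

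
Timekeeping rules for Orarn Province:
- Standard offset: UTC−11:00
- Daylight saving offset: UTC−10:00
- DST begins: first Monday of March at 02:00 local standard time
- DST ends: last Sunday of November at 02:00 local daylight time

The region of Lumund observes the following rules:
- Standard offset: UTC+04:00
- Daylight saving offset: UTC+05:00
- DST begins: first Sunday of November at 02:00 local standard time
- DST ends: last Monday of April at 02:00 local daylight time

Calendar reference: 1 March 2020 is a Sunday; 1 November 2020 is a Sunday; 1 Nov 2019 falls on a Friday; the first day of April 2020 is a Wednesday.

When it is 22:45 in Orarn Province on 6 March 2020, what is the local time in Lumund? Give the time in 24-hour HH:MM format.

13:45

1 March 2020 is a Sunday, so the first Monday is March 2.
1 November 2020 is a Sunday, so Sundays fall on 1, 8, 15, 22, 29; the last is November 29.
6 March 2020 lies within the daylight-saving period (2 March – 29 November), so Orarn Province is on daylight time, UTC−10:00.
22:45 Orarn Province + 10h = 08:45 UTC (rolling into the next day, 7 March 2020).
1 November 2019 is a Friday, so the first Sunday is November 3.
1 April 2020 is a Wednesday, so Mondays fall on 6, 13, 20, 27; the last is April 27.
At the standard offset (UTC+04:00), 08:45 UTC + 4h = 12:45 Lumund standard time.
Daylight saving runs 3 November 2019 – 27 April 2020; the standard-time date in Lumund, 7 March 2020, is inside that window, so Lumund is at UTC+05:00.
08:45 UTC + 5h = 13:45 Lumund.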